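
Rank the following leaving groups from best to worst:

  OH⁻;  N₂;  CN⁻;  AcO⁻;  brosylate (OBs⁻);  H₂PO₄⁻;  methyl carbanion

N₂: no meaningful conjugate acid; N₂ departs as an exceptionally stable neutral molecule
brosylate (OBs⁻): pKₐ(p-BrC₆H₄SO₃H) ≈ -2.8 — arenesulfonate with a p-bromo substituent
H₂PO₄⁻: pKₐ(H₃PO₄) ≈ 2.1 — moderate base; biological leaving group after further activation
AcO⁻: pKₐ(CH₃COOH) ≈ 4.8 — resonance-stabilised but still a weak base
CN⁻: pKₐ(HCN) ≈ 9.2 — sp carbon stabilises the charge somewhat, but still a poor LG
OH⁻: pKₐ(H₂O) ≈ 15.7
methyl carbanion: pKₐ(CH₄) ≈ 48

N₂ > brosylate (OBs⁻) > H₂PO₄⁻ > AcO⁻ > CN⁻ > OH⁻ > methyl carbanion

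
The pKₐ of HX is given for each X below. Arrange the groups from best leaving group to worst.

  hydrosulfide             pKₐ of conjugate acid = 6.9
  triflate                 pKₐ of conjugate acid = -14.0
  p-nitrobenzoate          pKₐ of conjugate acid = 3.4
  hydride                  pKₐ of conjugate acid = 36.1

triflate > p-nitrobenzoate > hydrosulfide > hydride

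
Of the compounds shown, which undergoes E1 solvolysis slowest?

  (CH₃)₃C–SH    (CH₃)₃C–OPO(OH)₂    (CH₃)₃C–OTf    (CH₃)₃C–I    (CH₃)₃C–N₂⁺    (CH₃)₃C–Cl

Identical carbon frameworks mean the comparison reduces to leaving-group quality.
Rank by basicity of the departing species: weakest base leaves most easily.
(CH₃)₃C–N₂⁺ loses N₂: no meaningful conjugate acid; N₂ departs as an exceptionally stable neutral molecule
(CH₃)₃C–OTf loses OTf⁻: pKₐ(CF₃SO₃H (triflic acid)) ≈ -14
(CH₃)₃C–I loses I⁻: pKₐ(HI) ≈ -10
(CH₃)₃C–Cl loses Cl⁻: pKₐ(HCl) ≈ -7
(CH₃)₃C–OPO(OH)₂ loses H₂PO₄⁻: pKₐ(H₃PO₄) ≈ 2.1
(CH₃)₃C–SH loses HS⁻: pKₐ(H₂S) ≈ 7

(CH₃)₃C–SH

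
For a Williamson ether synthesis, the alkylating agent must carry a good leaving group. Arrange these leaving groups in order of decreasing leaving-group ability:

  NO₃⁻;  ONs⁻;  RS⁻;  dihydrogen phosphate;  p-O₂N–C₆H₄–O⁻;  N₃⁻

Leaving-group ability tracks the stability of the departed species; conjugate-acid pKₐ is the usual yardstick (lower pKₐ → better LG).
ONs⁻: pKₐ(p-O₂NC₆H₄SO₃H) ≈ -3.5
NO₃⁻: pKₐ(HNO₃) ≈ -1.3
dihydrogen phosphate: pKₐ(H₃PO₄) ≈ 2.1
N₃⁻: pKₐ(HN₃) ≈ 4.7
p-O₂N–C₆H₄–O⁻: pKₐ(p-nitrophenol) ≈ 7.2
RS⁻: pKₐ(RSH (a thiol)) ≈ 10.5

ONs⁻ > NO₃⁻ > dihydrogen phosphate > N₃⁻ > p-O₂N–C₆H₄–O⁻ > RS⁻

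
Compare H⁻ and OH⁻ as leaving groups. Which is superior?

OH⁻

OH⁻ is the better leaving group.
pKₐ(H₂O) ≈ 15.7 versus pKₐ(H₂) ≈ 36: OH⁻ is the much weaker base.
Strong base; essentially never leaves without prior activation.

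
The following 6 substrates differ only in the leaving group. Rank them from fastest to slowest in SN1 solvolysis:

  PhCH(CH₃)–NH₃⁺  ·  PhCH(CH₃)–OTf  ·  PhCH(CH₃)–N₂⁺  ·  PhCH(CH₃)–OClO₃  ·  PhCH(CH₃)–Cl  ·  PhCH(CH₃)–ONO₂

PhCH(CH₃)–N₂⁺ > PhCH(CH₃)–OTf > PhCH(CH₃)–OClO₃ > PhCH(CH₃)–Cl > PhCH(CH₃)–ONO₂ > PhCH(CH₃)–NH₃⁺

Same R in every case — rank the leaving groups.
A good leaving group is a weak base: the lower the pKₐ of its conjugate acid, the more readily it departs.
PhCH(CH₃)–N₂⁺ loses N₂: no meaningful conjugate acid; N₂ departs as an exceptionally stable neutral molecule
PhCH(CH₃)–OTf loses OTf⁻: pKₐ(CF₃SO₃H (triflic acid)) ≈ -14
PhCH(CH₃)–OClO₃ loses ClO₄⁻: pKₐ(HClO₄) ≈ -10
PhCH(CH₃)–Cl loses Cl⁻: pKₐ(HCl) ≈ -7
PhCH(CH₃)–ONO₂ loses NO₃⁻: pKₐ(HNO₃) ≈ -1.3
PhCH(CH₃)–NH₃⁺ loses NH₃: pKₐ(NH₄⁺) ≈ 9.2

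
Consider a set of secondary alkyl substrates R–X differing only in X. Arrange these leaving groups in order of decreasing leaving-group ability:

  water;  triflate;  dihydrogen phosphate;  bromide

triflate > bromide > water > dihydrogen phosphate

Rank by basicity of the departing species: weakest base leaves most easily.
triflate: pKₐ(CF₃SO₃H (triflic acid)) ≈ -14
bromide: pKₐ(HBr) ≈ -9
water: pKₐ(H₃O⁺) ≈ -1.7
dihydrogen phosphate: pKₐ(H₃PO₄) ≈ 2.1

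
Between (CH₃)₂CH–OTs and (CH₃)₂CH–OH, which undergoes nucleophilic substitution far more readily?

(CH₃)₂CH–OTs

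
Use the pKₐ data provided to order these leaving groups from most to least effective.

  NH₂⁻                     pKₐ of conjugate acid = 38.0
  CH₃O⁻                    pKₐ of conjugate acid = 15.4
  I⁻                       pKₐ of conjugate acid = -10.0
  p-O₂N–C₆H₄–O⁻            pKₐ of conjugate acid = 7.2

Lower conjugate-acid pKₐ ⇒ weaker base ⇒ better leaving group.
Sorting by the given values: I⁻ (-10.0), p-O₂N–C₆H₄–O⁻ (7.2), CH₃O⁻ (15.4), NH₂⁻ (38.0).

I⁻ > p-O₂N–C₆H₄–O⁻ > CH₃O⁻ > NH₂⁻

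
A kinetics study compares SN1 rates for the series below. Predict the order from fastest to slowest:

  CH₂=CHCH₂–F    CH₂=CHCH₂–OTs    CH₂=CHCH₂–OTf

With the same alkyl group throughout, only the leaving group differentiates the rates.
The more stable X⁻ (or X) is on its own — i.e. the weaker a base it is — the better a leaving group it makes.
CH₂=CHCH₂–OTf loses OTf⁻: pKₐ(CF₃SO₃H (triflic acid)) ≈ -14
CH₂=CHCH₂–OTs loses OTs⁻: pKₐ(p-CH₃C₆H₄SO₃H (TsOH)) ≈ -2.8
CH₂=CHCH₂–F loses F⁻: pKₐ(HF) ≈ 3.2

CH₂=CHCH₂–OTf > CH₂=CHCH₂–OTs > CH₂=CHCH₂–F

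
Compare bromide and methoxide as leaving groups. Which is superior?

bromide is the better leaving group.
pKₐ(HBr) ≈ -9 versus pKₐ(CH₃OH) ≈ 15.5: bromide is the much weaker base.
Weak base; good leaving group.

bromide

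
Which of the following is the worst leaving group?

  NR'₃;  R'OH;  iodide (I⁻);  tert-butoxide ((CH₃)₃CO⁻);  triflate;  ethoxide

Leaving-group ability tracks the stability of the departed species; conjugate-acid pKₐ is the usual yardstick (lower pKₐ → better LG).
triflate: pKₐ(CF₃SO₃H (triflic acid)) ≈ -14
iodide (I⁻): pKₐ(HI) ≈ -10
R'OH: pKₐ(R'OH₂⁺) ≈ -2.4
NR'₃: pKₐ(R'₃NH⁺) ≈ 10.7
ethoxide: pKₐ(CH₃CH₂OH) ≈ 16
tert-butoxide ((CH₃)₃CO⁻): pKₐ(t-BuOH) ≈ 18

tert-butoxide ((CH₃)₃CO⁻)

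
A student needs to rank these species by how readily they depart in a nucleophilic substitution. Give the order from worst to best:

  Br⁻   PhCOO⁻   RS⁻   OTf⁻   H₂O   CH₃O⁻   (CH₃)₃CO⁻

(CH₃)₃CO⁻ < CH₃O⁻ < RS⁻ < PhCOO⁻ < H₂O < Br⁻ < OTf⁻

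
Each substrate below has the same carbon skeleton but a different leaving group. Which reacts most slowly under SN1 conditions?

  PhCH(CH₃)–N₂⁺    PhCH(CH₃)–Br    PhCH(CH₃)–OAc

PhCH(CH₃)–OAc

Identical carbon frameworks mean the comparison reduces to leaving-group quality.
A good leaving group is a weak base: the lower the pKₐ of its conjugate acid, the more readily it departs.
PhCH(CH₃)–N₂⁺ loses N₂: no meaningful conjugate acid; N₂ departs as an exceptionally stable neutral molecule
PhCH(CH₃)–Br loses Br⁻: pKₐ(HBr) ≈ -9
PhCH(CH₃)–OAc loses AcO⁻: pKₐ(CH₃COOH) ≈ 4.8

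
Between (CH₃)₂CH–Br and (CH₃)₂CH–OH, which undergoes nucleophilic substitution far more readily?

(CH₃)₂CH–Br

From (CH₃)₂CH–OH the departing group would be OH⁻ (pKₐ(H₂O) ≈ 15.7). Strong base; essentially never leaves without prior activation.
From (CH₃)₂CH–Br the leaving group is Br⁻ (pKₐ(HBr) ≈ -9). Weak base; good leaving group.
(In practice (CH₃)₂CH–Br is made from (CH₃)₂CH–OH by treatment with PBr₃, replacing the hydroxyl with bromide.)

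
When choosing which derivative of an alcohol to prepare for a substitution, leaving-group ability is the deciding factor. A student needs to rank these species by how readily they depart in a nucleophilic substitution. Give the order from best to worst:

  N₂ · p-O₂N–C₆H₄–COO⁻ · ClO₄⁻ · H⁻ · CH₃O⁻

A good leaving group is a weak base: the lower the pKₐ of its conjugate acid, the more readily it departs.
N₂: no meaningful conjugate acid; N₂ departs as an exceptionally stable neutral molecule
ClO₄⁻: pKₐ(HClO₄) ≈ -10
p-O₂N–C₆H₄–COO⁻: pKₐ(p-nitrobenzoic acid) ≈ 3.4 — electron-withdrawing nitro group stabilises the carboxylate
CH₃O⁻: pKₐ(CH₃OH) ≈ 15.5
H⁻: pKₐ(H₂) ≈ 36 — extremely strong base; leaves only in special hydride-transfer contexts

N₂ > ClO₄⁻ > p-O₂N–C₆H₄–COO⁻ > CH₃O⁻ > H⁻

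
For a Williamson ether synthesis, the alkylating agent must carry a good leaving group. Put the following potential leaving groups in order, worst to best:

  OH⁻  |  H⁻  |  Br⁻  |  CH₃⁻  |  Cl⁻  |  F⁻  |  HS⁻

The more stable X⁻ (or X) is on its own — i.e. the weaker a base it is — the better a leaving group it makes.
Br⁻: pKₐ(HBr) ≈ -9
Cl⁻: pKₐ(HCl) ≈ -7
F⁻: pKₐ(HF) ≈ 3.2
HS⁻: pKₐ(H₂S) ≈ 7
OH⁻: pKₐ(H₂O) ≈ 15.7
H⁻: pKₐ(H₂) ≈ 36
CH₃⁻: pKₐ(CH₄) ≈ 48
Listed from poorest to best leaving group as asked.

CH₃⁻ < H⁻ < OH⁻ < HS⁻ < F⁻ < Cl⁻ < Br⁻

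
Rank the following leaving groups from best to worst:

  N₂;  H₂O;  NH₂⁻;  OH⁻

N₂ > H₂O > OH⁻ > NH₂⁻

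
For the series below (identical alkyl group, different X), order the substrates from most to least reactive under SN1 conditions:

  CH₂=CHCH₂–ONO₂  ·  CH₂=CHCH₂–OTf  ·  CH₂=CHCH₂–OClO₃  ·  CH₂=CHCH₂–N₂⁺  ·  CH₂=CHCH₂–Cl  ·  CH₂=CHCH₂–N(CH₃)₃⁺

Identical carbon frameworks mean the comparison reduces to leaving-group quality.
Rank by basicity of the departing species: weakest base leaves most easily.
CH₂=CHCH₂–N₂⁺ loses N₂: no meaningful conjugate acid; N₂ departs as an exceptionally stable neutral molecule
CH₂=CHCH₂–OTf loses OTf⁻: pKₐ(CF₃SO₃H (triflic acid)) ≈ -14
CH₂=CHCH₂–OClO₃ loses ClO₄⁻: pKₐ(HClO₄) ≈ -10
CH₂=CHCH₂–Cl loses Cl⁻: pKₐ(HCl) ≈ -7
CH₂=CHCH₂–ONO₂ loses NO₃⁻: pKₐ(HNO₃) ≈ -1.3
CH₂=CHCH₂–N(CH₃)₃⁺ loses NR'₃: pKₐ(R'₃NH⁺) ≈ 10.7

CH₂=CHCH₂–N₂⁺ > CH₂=CHCH₂–OTf > CH₂=CHCH₂–OClO₃ > CH₂=CHCH₂–Cl > CH₂=CHCH₂–ONO₂ > CH₂=CHCH₂–N(CH₃)₃⁺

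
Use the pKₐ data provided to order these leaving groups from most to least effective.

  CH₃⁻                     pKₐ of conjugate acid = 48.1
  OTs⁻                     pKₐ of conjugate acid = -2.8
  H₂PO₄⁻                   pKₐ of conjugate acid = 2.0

Lower conjugate-acid pKₐ ⇒ weaker base ⇒ better leaving group.
Sorting by the given values: OTs⁻ (-2.8), H₂PO₄⁻ (2.0), CH₃⁻ (48.1).

OTs⁻ > H₂PO₄⁻ > CH₃⁻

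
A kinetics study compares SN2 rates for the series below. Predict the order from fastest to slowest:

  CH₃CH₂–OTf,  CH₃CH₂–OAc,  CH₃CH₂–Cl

CH₃CH₂–OTf > CH₃CH₂–Cl > CH₃CH₂–OAc

Identical carbon frameworks mean the comparison reduces to leaving-group quality.
A good leaving group is a weak base: the lower the pKₐ of its conjugate acid, the more readily it departs.
CH₃CH₂–OTf loses OTf⁻: pKₐ(CF₃SO₃H (triflic acid)) ≈ -14
CH₃CH₂–Cl loses Cl⁻: pKₐ(HCl) ≈ -7
CH₃CH₂–OAc loses AcO⁻: pKₐ(CH₃COOH) ≈ 4.8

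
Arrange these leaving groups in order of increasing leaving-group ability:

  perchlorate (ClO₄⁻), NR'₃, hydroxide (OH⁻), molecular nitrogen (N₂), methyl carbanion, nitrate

methyl carbanion < hydroxide (OH⁻) < NR'₃ < nitrate < perchlorate (ClO₄⁻) < molecular nitrogen (N₂)

The more stable X⁻ (or X) is on its own — i.e. the weaker a base it is — the better a leaving group it makes.
molecular nitrogen (N₂): no meaningful conjugate acid; N₂ departs as an exceptionally stable neutral molecule
perchlorate (ClO₄⁻): pKₐ(HClO₄) ≈ -10
nitrate: pKₐ(HNO₃) ≈ -1.3
NR'₃: pKₐ(R'₃NH⁺) ≈ 10.7
hydroxide (OH⁻): pKₐ(H₂O) ≈ 15.7
methyl carbanion: pKₐ(CH₄) ≈ 48
Reversing gives the worst-to-best order requested.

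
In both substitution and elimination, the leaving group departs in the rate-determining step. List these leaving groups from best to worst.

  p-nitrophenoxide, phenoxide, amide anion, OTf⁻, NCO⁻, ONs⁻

OTf⁻ > ONs⁻ > NCO⁻ > p-nitrophenoxide > phenoxide > amide anion

OTf⁻: pKₐ(CF₃SO₃H (triflic acid)) ≈ -14
ONs⁻: pKₐ(p-O₂NC₆H₄SO₃H) ≈ -3.5
NCO⁻: pKₐ(HOCN) ≈ 3.5
p-nitrophenoxide: pKₐ(p-nitrophenol) ≈ 7.2
phenoxide: pKₐ(C₆H₅OH (phenol)) ≈ 10
amide anion: pKₐ(NH₃) ≈ 38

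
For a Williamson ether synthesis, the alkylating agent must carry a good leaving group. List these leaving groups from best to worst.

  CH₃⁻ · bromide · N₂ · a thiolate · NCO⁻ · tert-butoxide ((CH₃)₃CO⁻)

N₂: no meaningful conjugate acid; N₂ departs as an exceptionally stable neutral molecule
bromide: pKₐ(HBr) ≈ -9 — weak base; good leaving group
NCO⁻: pKₐ(HOCN) ≈ 3.5
a thiolate: pKₐ(RSH (a thiol)) ≈ 10.5 — moderately basic; rarely leaves without activation
tert-butoxide ((CH₃)₃CO⁻): pKₐ(t-BuOH) ≈ 18 — bulky, strongly basic alkoxide
CH₃⁻: pKₐ(CH₄) ≈ 48 — unstabilised carbanion; the worst conceivable leaving group

N₂ > bromide > NCO⁻ > a thiolate > tert-butoxide ((CH₃)₃CO⁻) > CH₃⁻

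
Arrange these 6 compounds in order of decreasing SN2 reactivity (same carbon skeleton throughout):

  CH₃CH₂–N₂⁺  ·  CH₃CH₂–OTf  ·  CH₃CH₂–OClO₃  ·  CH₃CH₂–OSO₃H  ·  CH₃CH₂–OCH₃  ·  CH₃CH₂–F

CH₃CH₂–N₂⁺ > CH₃CH₂–OTf > CH₃CH₂–OClO₃ > CH₃CH₂–OSO₃H > CH₃CH₂–F > CH₃CH₂–OCH₃

Identical carbon frameworks mean the comparison reduces to leaving-group quality.
Leaving-group ability tracks the stability of the departed species; conjugate-acid pKₐ is the usual yardstick (lower pKₐ → better LG).
CH₃CH₂–N₂⁺ loses N₂: no meaningful conjugate acid; N₂ departs as an exceptionally stable neutral molecule
CH₃CH₂–OTf loses OTf⁻: pKₐ(CF₃SO₃H (triflic acid)) ≈ -14
CH₃CH₂–OClO₃ loses ClO₄⁻: pKₐ(HClO₄) ≈ -10
CH₃CH₂–OSO₃H loses HSO₄⁻: pKₐ(H₂SO₄) ≈ -3
CH₃CH₂–F loses F⁻: pKₐ(HF) ≈ 3.2
CH₃CH₂–OCH₃ loses CH₃O⁻: pKₐ(CH₃OH) ≈ 15.5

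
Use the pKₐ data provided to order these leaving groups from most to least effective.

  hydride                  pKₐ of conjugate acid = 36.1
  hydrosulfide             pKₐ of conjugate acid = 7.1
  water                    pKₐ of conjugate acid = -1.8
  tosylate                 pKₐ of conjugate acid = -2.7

Lower conjugate-acid pKₐ ⇒ weaker base ⇒ better leaving group.
Sorting by the given values: tosylate (-2.7), water (-1.8), hydrosulfide (7.1), hydride (36.1).

tosylate > water > hydrosulfide > hydride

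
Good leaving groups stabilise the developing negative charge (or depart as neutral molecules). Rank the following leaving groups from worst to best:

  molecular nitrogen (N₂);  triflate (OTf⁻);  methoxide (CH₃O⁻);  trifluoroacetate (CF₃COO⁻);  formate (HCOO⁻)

methoxide (CH₃O⁻) < formate (HCOO⁻) < trifluoroacetate (CF₃COO⁻) < triflate (OTf⁻) < molecular nitrogen (N₂)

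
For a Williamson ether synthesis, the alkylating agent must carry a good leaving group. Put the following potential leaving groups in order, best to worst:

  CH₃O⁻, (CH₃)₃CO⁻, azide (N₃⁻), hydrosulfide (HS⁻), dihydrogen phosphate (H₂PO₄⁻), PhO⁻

dihydrogen phosphate (H₂PO₄⁻) > azide (N₃⁻) > hydrosulfide (HS⁻) > PhO⁻ > CH₃O⁻ > (CH₃)₃CO⁻

Rank by basicity of the departing species: weakest base leaves most easily.
dihydrogen phosphate (H₂PO₄⁻): pKₐ(H₃PO₄) ≈ 2.1 — moderate base; biological leaving group after further activation
azide (N₃⁻): pKₐ(HN₃) ≈ 4.7 — linear, resonance-stabilised
hydrosulfide (HS⁻): pKₐ(H₂S) ≈ 7 — larger and more polarisable than the oxygen analogue
PhO⁻: pKₐ(C₆H₅OH (phenol)) ≈ 10
CH₃O⁻: pKₐ(CH₃OH) ≈ 15.5 — strong base; alkoxides do not leave unassisted
(CH₃)₃CO⁻: pKₐ(t-BuOH) ≈ 18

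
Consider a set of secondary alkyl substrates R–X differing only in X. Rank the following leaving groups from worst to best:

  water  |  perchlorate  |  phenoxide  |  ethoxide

The more stable X⁻ (or X) is on its own — i.e. the weaker a base it is — the better a leaving group it makes.
perchlorate: pKₐ(HClO₄) ≈ -10
water: pKₐ(H₃O⁺) ≈ -1.7 — neutral; leaves from a protonated alcohol (R–OH₂⁺)
phenoxide: pKₐ(C₆H₅OH (phenol)) ≈ 10 — resonance into the ring helps, but still a poor LG
ethoxide: pKₐ(CH₃CH₂OH) ≈ 16 — strong base; alkoxides do not leave unassisted
Listed from poorest to best leaving group as asked.

ethoxide < phenoxide < water < perchlorate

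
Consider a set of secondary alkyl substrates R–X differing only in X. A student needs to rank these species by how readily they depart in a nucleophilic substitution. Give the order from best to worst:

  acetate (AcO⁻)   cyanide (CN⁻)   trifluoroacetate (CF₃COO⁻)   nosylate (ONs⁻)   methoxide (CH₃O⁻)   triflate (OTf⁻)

Leaving-group ability tracks the stability of the departed species; conjugate-acid pKₐ is the usual yardstick (lower pKₐ → better LG).
triflate (OTf⁻): pKₐ(CF₃SO₃H (triflic acid)) ≈ -14
nosylate (ONs⁻): pKₐ(p-O₂NC₆H₄SO₃H) ≈ -3.5
trifluoroacetate (CF₃COO⁻): pKₐ(CF₃COOH) ≈ 0.2
acetate (AcO⁻): pKₐ(CH₃COOH) ≈ 4.8
cyanide (CN⁻): pKₐ(HCN) ≈ 9.2
methoxide (CH₃O⁻): pKₐ(CH₃OH) ≈ 15.5

triflate (OTf⁻) > nosylate (ONs⁻) > trifluoroacetate (CF₃COO⁻) > acetate (AcO⁻) > cyanide (CN⁻) > methoxide (CH₃O⁻)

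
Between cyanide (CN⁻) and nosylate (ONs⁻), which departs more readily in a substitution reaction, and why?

nosylate (ONs⁻) is the better leaving group.
pKₐ(p-O₂NC₆H₄SO₃H) ≈ -3.5 versus pKₐ(HCN) ≈ 9.2: nosylate (ONs⁻) is the much weaker base.
P-nitro group further stabilises the sulfonate.

nosylate (ONs⁻)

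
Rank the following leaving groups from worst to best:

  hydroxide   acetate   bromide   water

bromide: pKₐ(HBr) ≈ -9
water: pKₐ(H₃O⁺) ≈ -1.7
acetate: pKₐ(CH₃COOH) ≈ 4.8
hydroxide: pKₐ(H₂O) ≈ 15.7
The question asks for worst first, so the sequence is read in increasing leaving-group ability.

hydroxide < acetate < water < bromide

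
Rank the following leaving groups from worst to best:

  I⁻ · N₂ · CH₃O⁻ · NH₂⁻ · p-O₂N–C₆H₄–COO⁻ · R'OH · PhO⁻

NH₂⁻ < CH₃O⁻ < PhO⁻ < p-O₂N–C₆H₄–COO⁻ < R'OH < I⁻ < N₂

Leaving-group ability tracks the stability of the departed species; conjugate-acid pKₐ is the usual yardstick (lower pKₐ → better LG).
N₂: no meaningful conjugate acid; N₂ departs as an exceptionally stable neutral molecule
I⁻: pKₐ(HI) ≈ -10
R'OH: pKₐ(R'OH₂⁺) ≈ -2.4
p-O₂N–C₆H₄–COO⁻: pKₐ(p-nitrobenzoic acid) ≈ 3.4
PhO⁻: pKₐ(C₆H₅OH (phenol)) ≈ 10
CH₃O⁻: pKₐ(CH₃OH) ≈ 15.5
NH₂⁻: pKₐ(NH₃) ≈ 38
Listed from poorest to best leaving group as asked.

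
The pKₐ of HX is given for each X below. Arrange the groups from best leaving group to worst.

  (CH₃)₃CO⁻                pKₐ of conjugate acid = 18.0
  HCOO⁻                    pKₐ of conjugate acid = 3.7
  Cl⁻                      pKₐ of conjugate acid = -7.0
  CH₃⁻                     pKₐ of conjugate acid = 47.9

Lower conjugate-acid pKₐ ⇒ weaker base ⇒ better leaving group.
Sorting by the given values: Cl⁻ (-7.0), HCOO⁻ (3.7), (CH₃)₃CO⁻ (18.0), CH₃⁻ (47.9).

Cl⁻ > HCOO⁻ > (CH₃)₃CO⁻ > CH₃⁻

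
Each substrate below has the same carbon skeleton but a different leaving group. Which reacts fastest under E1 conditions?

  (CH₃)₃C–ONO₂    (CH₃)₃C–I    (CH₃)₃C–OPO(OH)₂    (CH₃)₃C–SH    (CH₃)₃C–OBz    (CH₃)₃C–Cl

(CH₃)₃C–I

Identical carbon frameworks mean the comparison reduces to leaving-group quality.
A good leaving group is a weak base: the lower the pKₐ of its conjugate acid, the more readily it departs.
(CH₃)₃C–I loses I⁻: pKₐ(HI) ≈ -10
(CH₃)₃C–Cl loses Cl⁻: pKₐ(HCl) ≈ -7
(CH₃)₃C–ONO₂ loses NO₃⁻: pKₐ(HNO₃) ≈ -1.3
(CH₃)₃C–OPO(OH)₂ loses H₂PO₄⁻: pKₐ(H₃PO₄) ≈ 2.1
(CH₃)₃C–OBz loses PhCOO⁻: pKₐ(C₆H₅COOH) ≈ 4.2
(CH₃)₃C–SH loses HS⁻: pKₐ(H₂S) ≈ 7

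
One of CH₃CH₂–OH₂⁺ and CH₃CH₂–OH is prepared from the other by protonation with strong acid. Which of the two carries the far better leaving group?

CH₃CH₂–OH₂⁺

From CH₃CH₂–OH the departing group would be OH⁻ (pKₐ(H₂O) ≈ 15.7). Strong base; essentially never leaves without prior activation.
From CH₃CH₂–OH₂⁺ the leaving group is H₂O (pKₐ(H₃O⁺) ≈ -1.7). Neutral; leaves from a protonated alcohol (R–OH₂⁺).
Protonation with strong acid works by converting the leaving group from hydroxide to neutral water, making CH₃CH₂–OH₂⁺ enormously more reactive.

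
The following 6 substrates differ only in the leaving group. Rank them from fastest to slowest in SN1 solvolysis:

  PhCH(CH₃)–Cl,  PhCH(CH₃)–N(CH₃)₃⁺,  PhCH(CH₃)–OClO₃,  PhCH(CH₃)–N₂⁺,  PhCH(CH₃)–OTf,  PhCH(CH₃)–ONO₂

Same R in every case — rank the leaving groups.
A good leaving group is a weak base: the lower the pKₐ of its conjugate acid, the more readily it departs.
PhCH(CH₃)–N₂⁺ loses N₂: no meaningful conjugate acid; N₂ departs as an exceptionally stable neutral molecule
PhCH(CH₃)–OTf loses OTf⁻: pKₐ(CF₃SO₃H (triflic acid)) ≈ -14
PhCH(CH₃)–OClO₃ loses ClO₄⁻: pKₐ(HClO₄) ≈ -10
PhCH(CH₃)–Cl loses Cl⁻: pKₐ(HCl) ≈ -7
PhCH(CH₃)–ONO₂ loses NO₃⁻: pKₐ(HNO₃) ≈ -1.3
PhCH(CH₃)–N(CH₃)₃⁺ loses NR'₃: pKₐ(R'₃NH⁺) ≈ 10.7

PhCH(CH₃)–N₂⁺ > PhCH(CH₃)–OTf > PhCH(CH₃)–OClO₃ > PhCH(CH₃)–Cl > PhCH(CH₃)–ONO₂ > PhCH(CH₃)–N(CH₃)₃⁺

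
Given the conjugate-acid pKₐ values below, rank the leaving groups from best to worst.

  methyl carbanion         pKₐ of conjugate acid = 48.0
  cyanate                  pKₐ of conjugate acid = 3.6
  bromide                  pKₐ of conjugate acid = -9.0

bromide > cyanate > methyl carbanion

Lower conjugate-acid pKₐ ⇒ weaker base ⇒ better leaving group.
Sorting by the given values: bromide (-9.0), cyanate (3.6), methyl carbanion (48.0).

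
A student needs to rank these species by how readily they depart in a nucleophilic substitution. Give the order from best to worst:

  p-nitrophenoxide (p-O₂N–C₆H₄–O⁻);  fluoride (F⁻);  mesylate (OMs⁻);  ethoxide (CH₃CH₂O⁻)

mesylate (OMs⁻): pKₐ(CH₃SO₃H (MsOH)) ≈ -1.9
fluoride (F⁻): pKₐ(HF) ≈ 3.2
p-nitrophenoxide (p-O₂N–C₆H₄–O⁻): pKₐ(p-nitrophenol) ≈ 7.2
ethoxide (CH₃CH₂O⁻): pKₐ(CH₃CH₂OH) ≈ 16

mesylate (OMs⁻) > fluoride (F⁻) > p-nitrophenoxide (p-O₂N–C₆H₄–O⁻) > ethoxide (CH₃CH₂O⁻)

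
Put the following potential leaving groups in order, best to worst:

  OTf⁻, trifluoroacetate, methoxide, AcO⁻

The more stable X⁻ (or X) is on its own — i.e. the weaker a base it is — the better a leaving group it makes.
OTf⁻: pKₐ(CF₃SO₃H (triflic acid)) ≈ -14
trifluoroacetate: pKₐ(CF₃COOH) ≈ 0.2
AcO⁻: pKₐ(CH₃COOH) ≈ 4.8
methoxide: pKₐ(CH₃OH) ≈ 15.5

OTf⁻ > trifluoroacetate > AcO⁻ > methoxide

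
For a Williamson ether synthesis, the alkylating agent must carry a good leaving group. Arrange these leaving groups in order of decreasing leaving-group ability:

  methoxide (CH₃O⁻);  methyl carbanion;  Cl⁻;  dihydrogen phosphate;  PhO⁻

Cl⁻: pKₐ(HCl) ≈ -7
dihydrogen phosphate: pKₐ(H₃PO₄) ≈ 2.1
PhO⁻: pKₐ(C₆H₅OH (phenol)) ≈ 10
methoxide (CH₃O⁻): pKₐ(CH₃OH) ≈ 15.5
methyl carbanion: pKₐ(CH₄) ≈ 48

Cl⁻ > dihydrogen phosphate > PhO⁻ > methoxide (CH₃O⁻) > methyl carbanion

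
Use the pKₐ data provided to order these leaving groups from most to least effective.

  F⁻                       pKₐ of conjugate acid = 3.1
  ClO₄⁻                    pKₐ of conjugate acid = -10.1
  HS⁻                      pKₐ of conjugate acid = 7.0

ClO₄⁻ > F⁻ > HS⁻

Lower conjugate-acid pKₐ ⇒ weaker base ⇒ better leaving group.
Sorting by the given values: ClO₄⁻ (-10.1), F⁻ (3.1), HS⁻ (7.0).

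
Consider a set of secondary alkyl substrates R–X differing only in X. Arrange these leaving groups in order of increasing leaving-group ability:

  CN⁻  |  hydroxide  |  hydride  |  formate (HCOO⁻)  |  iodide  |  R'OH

A good leaving group is a weak base: the lower the pKₐ of its conjugate acid, the more readily it departs.
iodide: pKₐ(HI) ≈ -10 — large, highly polarisable; very weak base
R'OH: pKₐ(R'OH₂⁺) ≈ -2.4 — neutral; leaves from a protonated ether (an oxonium ion, R–O(H)R'⁺)
formate (HCOO⁻): pKₐ(HCOOH) ≈ 3.8
CN⁻: pKₐ(HCN) ≈ 9.2 — sp carbon stabilises the charge somewhat, but still a poor LG
hydroxide: pKₐ(H₂O) ≈ 15.7 — strong base; essentially never leaves without prior activation
hydride: pKₐ(H₂) ≈ 36 — extremely strong base; leaves only in special hydride-transfer contexts
The question asks for worst first, so the sequence is read in increasing leaving-group ability.

hydride < hydroxide < CN⁻ < formate (HCOO⁻) < R'OH < iodide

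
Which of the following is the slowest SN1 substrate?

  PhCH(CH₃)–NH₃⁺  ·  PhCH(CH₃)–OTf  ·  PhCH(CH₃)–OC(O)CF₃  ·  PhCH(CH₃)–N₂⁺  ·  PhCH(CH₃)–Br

Same R in every case — rank the leaving groups.
Rank by basicity of the departing species: weakest base leaves most easily.
PhCH(CH₃)–N₂⁺ loses N₂: no meaningful conjugate acid; N₂ departs as an exceptionally stable neutral molecule
PhCH(CH₃)–OTf loses OTf⁻: pKₐ(CF₃SO₃H (triflic acid)) ≈ -14
PhCH(CH₃)–Br loses Br⁻: pKₐ(HBr) ≈ -9
PhCH(CH₃)–OC(O)CF₃ loses CF₃COO⁻: pKₐ(CF₃COOH) ≈ 0.2
PhCH(CH₃)–NH₃⁺ loses NH₃: pKₐ(NH₄⁺) ≈ 9.2

PhCH(CH₃)–NH₃⁺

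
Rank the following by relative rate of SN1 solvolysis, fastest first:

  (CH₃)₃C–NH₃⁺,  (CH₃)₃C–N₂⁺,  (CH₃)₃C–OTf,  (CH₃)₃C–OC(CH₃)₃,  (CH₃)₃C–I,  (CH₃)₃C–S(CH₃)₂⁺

With the same alkyl group throughout, only the leaving group differentiates the rates.
The more stable X⁻ (or X) is on its own — i.e. the weaker a base it is — the better a leaving group it makes.
(CH₃)₃C–N₂⁺ loses N₂: no meaningful conjugate acid; N₂ departs as an exceptionally stable neutral molecule
(CH₃)₃C–OTf loses OTf⁻: pKₐ(CF₃SO₃H (triflic acid)) ≈ -14
(CH₃)₃C–I loses I⁻: pKₐ(HI) ≈ -10
(CH₃)₃C–S(CH₃)₂⁺ loses SR'₂: pKₐ(R'₂SH⁺) ≈ -7
(CH₃)₃C–NH₃⁺ loses NH₃: pKₐ(NH₄⁺) ≈ 9.2
(CH₃)₃C–OC(CH₃)₃ loses (CH₃)₃CO⁻: pKₐ(t-BuOH) ≈ 18

(CH₃)₃C–N₂⁺ > (CH₃)₃C–OTf > (CH₃)₃C–I > (CH₃)₃C–S(CH₃)₂⁺ > (CH₃)₃C–NH₃⁺ > (CH₃)₃C–OC(CH₃)₃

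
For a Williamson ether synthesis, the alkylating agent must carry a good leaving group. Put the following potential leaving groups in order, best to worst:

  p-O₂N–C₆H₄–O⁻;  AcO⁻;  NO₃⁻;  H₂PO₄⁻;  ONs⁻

ONs⁻ > NO₃⁻ > H₂PO₄⁻ > AcO⁻ > p-O₂N–C₆H₄–O⁻

Leaving-group ability tracks the stability of the departed species; conjugate-acid pKₐ is the usual yardstick (lower pKₐ → better LG).
ONs⁻: pKₐ(p-O₂NC₆H₄SO₃H) ≈ -3.5 — p-nitro group further stabilises the sulfonate
NO₃⁻: pKₐ(HNO₃) ≈ -1.3
H₂PO₄⁻: pKₐ(H₃PO₄) ≈ 2.1 — moderate base; biological leaving group after further activation
AcO⁻: pKₐ(CH₃COOH) ≈ 4.8 — resonance-stabilised but still a weak base
p-O₂N–C₆H₄–O⁻: pKₐ(p-nitrophenol) ≈ 7.2 — nitro group delocalises the charge; the classic chromogenic LG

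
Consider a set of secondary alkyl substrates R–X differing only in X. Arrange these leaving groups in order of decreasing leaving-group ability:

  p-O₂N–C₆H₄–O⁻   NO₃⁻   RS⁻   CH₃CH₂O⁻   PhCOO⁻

NO₃⁻ > PhCOO⁻ > p-O₂N–C₆H₄–O⁻ > RS⁻ > CH₃CH₂O⁻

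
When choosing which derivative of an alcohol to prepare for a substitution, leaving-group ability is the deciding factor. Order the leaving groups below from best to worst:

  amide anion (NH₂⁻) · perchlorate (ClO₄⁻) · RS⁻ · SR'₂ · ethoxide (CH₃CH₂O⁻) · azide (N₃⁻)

perchlorate (ClO₄⁻) > SR'₂ > azide (N₃⁻) > RS⁻ > ethoxide (CH₃CH₂O⁻) > amide anion (NH₂⁻)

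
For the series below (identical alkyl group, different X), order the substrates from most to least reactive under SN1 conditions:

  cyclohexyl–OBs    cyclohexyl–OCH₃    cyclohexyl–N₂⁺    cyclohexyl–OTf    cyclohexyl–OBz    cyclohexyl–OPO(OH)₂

The skeletons are identical, so relative rate is governed entirely by leaving-group ability.
The more stable X⁻ (or X) is on its own — i.e. the weaker a base it is — the better a leaving group it makes.
cyclohexyl–N₂⁺ loses N₂: no meaningful conjugate acid; N₂ departs as an exceptionally stable neutral molecule
cyclohexyl–OTf loses OTf⁻: pKₐ(CF₃SO₃H (triflic acid)) ≈ -14
cyclohexyl–OBs loses OBs⁻: pKₐ(p-BrC₆H₄SO₃H) ≈ -2.8
cyclohexyl–OPO(OH)₂ loses H₂PO₄⁻: pKₐ(H₃PO₄) ≈ 2.1
cyclohexyl–OBz loses PhCOO⁻: pKₐ(C₆H₅COOH) ≈ 4.2
cyclohexyl–OCH₃ loses CH₃O⁻: pKₐ(CH₃OH) ≈ 15.5

cyclohexyl–N₂⁺ > cyclohexyl–OTf > cyclohexyl–OBs > cyclohexyl–OPO(OH)₂ > cyclohexyl–OBz > cyclohexyl–OCH₃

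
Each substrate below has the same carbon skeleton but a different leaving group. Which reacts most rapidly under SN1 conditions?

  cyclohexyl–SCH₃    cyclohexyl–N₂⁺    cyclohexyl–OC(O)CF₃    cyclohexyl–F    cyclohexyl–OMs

cyclohexyl–N₂⁺

With the same alkyl group throughout, only the leaving group differentiates the rates.
A good leaving group is a weak base: the lower the pKₐ of its conjugate acid, the more readily it departs.
cyclohexyl–N₂⁺ loses N₂: no meaningful conjugate acid; N₂ departs as an exceptionally stable neutral molecule
cyclohexyl–OMs loses OMs⁻: pKₐ(CH₃SO₃H (MsOH)) ≈ -1.9
cyclohexyl–OC(O)CF₃ loses CF₃COO⁻: pKₐ(CF₃COOH) ≈ 0.2
cyclohexyl–F loses F⁻: pKₐ(HF) ≈ 3.2
cyclohexyl–SCH₃ loses RS⁻: pKₐ(RSH (a thiol)) ≈ 10.5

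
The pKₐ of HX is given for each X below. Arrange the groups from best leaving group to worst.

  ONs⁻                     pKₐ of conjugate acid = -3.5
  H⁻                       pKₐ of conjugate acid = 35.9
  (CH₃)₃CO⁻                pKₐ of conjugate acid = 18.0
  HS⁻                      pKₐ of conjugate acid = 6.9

ONs⁻ > HS⁻ > (CH₃)₃CO⁻ > H⁻

Lower conjugate-acid pKₐ ⇒ weaker base ⇒ better leaving group.
Sorting by the given values: ONs⁻ (-3.5), HS⁻ (6.9), (CH₃)₃CO⁻ (18.0), H⁻ (35.9).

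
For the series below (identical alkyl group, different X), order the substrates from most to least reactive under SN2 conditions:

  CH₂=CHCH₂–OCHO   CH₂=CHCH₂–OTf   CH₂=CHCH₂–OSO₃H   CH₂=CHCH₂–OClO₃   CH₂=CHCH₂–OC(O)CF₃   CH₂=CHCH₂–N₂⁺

CH₂=CHCH₂–N₂⁺ > CH₂=CHCH₂–OTf > CH₂=CHCH₂–OClO₃ > CH₂=CHCH₂–OSO₃H > CH₂=CHCH₂–OC(O)CF₃ > CH₂=CHCH₂–OCHO

The skeletons are identical, so relative rate is governed entirely by leaving-group ability.
A good leaving group is a weak base: the lower the pKₐ of its conjugate acid, the more readily it departs.
CH₂=CHCH₂–N₂⁺ loses N₂: no meaningful conjugate acid; N₂ departs as an exceptionally stable neutral molecule
CH₂=CHCH₂–OTf loses OTf⁻: pKₐ(CF₃SO₃H (triflic acid)) ≈ -14
CH₂=CHCH₂–OClO₃ loses ClO₄⁻: pKₐ(HClO₄) ≈ -10
CH₂=CHCH₂–OSO₃H loses HSO₄⁻: pKₐ(H₂SO₄) ≈ -3
CH₂=CHCH₂–OC(O)CF₃ loses CF₃COO⁻: pKₐ(CF₃COOH) ≈ 0.2
CH₂=CHCH₂–OCHO loses HCOO⁻: pKₐ(HCOOH) ≈ 3.8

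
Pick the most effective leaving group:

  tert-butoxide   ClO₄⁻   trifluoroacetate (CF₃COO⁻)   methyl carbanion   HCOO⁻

ClO₄⁻: pKₐ(HClO₄) ≈ -10
trifluoroacetate (CF₃COO⁻): pKₐ(CF₃COOH) ≈ 0.2
HCOO⁻: pKₐ(HCOOH) ≈ 3.8
tert-butoxide: pKₐ(t-BuOH) ≈ 18
methyl carbanion: pKₐ(CH₄) ≈ 48

ClO₄⁻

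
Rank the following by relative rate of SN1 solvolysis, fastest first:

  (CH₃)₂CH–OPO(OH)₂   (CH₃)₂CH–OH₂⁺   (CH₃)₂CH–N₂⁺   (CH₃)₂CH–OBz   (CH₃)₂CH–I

(CH₃)₂CH–N₂⁺ > (CH₃)₂CH–I > (CH₃)₂CH–OH₂⁺ > (CH₃)₂CH–OPO(OH)₂ > (CH₃)₂CH–OBz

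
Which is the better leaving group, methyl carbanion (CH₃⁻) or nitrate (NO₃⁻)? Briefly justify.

nitrate (NO₃⁻)

nitrate (NO₃⁻) is the better leaving group.
pKₐ(HNO₃) ≈ -1.3 versus pKₐ(CH₄) ≈ 48: nitrate (NO₃⁻) is the much weaker base.
Resonance-delocalised over three oxygens.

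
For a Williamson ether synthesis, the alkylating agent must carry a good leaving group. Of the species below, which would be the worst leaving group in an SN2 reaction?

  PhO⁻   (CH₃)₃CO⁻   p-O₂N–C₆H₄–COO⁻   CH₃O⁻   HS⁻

(CH₃)₃CO⁻

Rank by basicity of the departing species: weakest base leaves most easily.
p-O₂N–C₆H₄–COO⁻: pKₐ(p-nitrobenzoic acid) ≈ 3.4
HS⁻: pKₐ(H₂S) ≈ 7
PhO⁻: pKₐ(C₆H₅OH (phenol)) ≈ 10
CH₃O⁻: pKₐ(CH₃OH) ≈ 15.5
(CH₃)₃CO⁻: pKₐ(t-BuOH) ≈ 18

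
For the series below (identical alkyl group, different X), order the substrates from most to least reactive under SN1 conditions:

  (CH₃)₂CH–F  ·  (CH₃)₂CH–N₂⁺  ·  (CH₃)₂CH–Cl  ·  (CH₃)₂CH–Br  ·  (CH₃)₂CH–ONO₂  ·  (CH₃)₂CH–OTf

(CH₃)₂CH–N₂⁺ > (CH₃)₂CH–OTf > (CH₃)₂CH–Br > (CH₃)₂CH–Cl > (CH₃)₂CH–ONO₂ > (CH₃)₂CH–F

The skeletons are identical, so relative rate is governed entirely by leaving-group ability.
Leaving-group ability tracks the stability of the departed species; conjugate-acid pKₐ is the usual yardstick (lower pKₐ → better LG).
(CH₃)₂CH–N₂⁺ loses N₂: no meaningful conjugate acid; N₂ departs as an exceptionally stable neutral molecule
(CH₃)₂CH–OTf loses OTf⁻: pKₐ(CF₃SO₃H (triflic acid)) ≈ -14
(CH₃)₂CH–Br loses Br⁻: pKₐ(HBr) ≈ -9
(CH₃)₂CH–Cl loses Cl⁻: pKₐ(HCl) ≈ -7
(CH₃)₂CH–ONO₂ loses NO₃⁻: pKₐ(HNO₃) ≈ -1.3
(CH₃)₂CH–F loses F⁻: pKₐ(HF) ≈ 3.2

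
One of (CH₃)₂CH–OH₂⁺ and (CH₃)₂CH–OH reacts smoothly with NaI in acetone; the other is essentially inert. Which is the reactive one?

(CH₃)₂CH–OH₂⁺

From (CH₃)₂CH–OH the departing group would be OH⁻ (pKₐ(H₂O) ≈ 15.7). Strong base; essentially never leaves without prior activation.
From (CH₃)₂CH–OH₂⁺ the leaving group is H₂O (pKₐ(H₃O⁺) ≈ -1.7). Neutral; leaves from a protonated alcohol (R–OH₂⁺).
(In practice (CH₃)₂CH–OH₂⁺ is made from (CH₃)₂CH–OH by protonation with strong acid, converting the leaving group from hydroxide to neutral water.)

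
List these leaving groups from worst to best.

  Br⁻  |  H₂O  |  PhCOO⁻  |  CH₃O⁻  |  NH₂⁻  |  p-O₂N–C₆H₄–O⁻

NH₂⁻ < CH₃O⁻ < p-O₂N–C₆H₄–O⁻ < PhCOO⁻ < H₂O < Br⁻

A good leaving group is a weak base: the lower the pKₐ of its conjugate acid, the more readily it departs.
Br⁻: pKₐ(HBr) ≈ -9
H₂O: pKₐ(H₃O⁺) ≈ -1.7 — neutral; leaves from a protonated alcohol (R–OH₂⁺)
PhCOO⁻: pKₐ(C₆H₅COOH) ≈ 4.2 — aryl carboxylate
p-O₂N–C₆H₄–O⁻: pKₐ(p-nitrophenol) ≈ 7.2 — nitro group delocalises the charge; the classic chromogenic LG
CH₃O⁻: pKₐ(CH₃OH) ≈ 15.5 — strong base; alkoxides do not leave unassisted
NH₂⁻: pKₐ(NH₃) ≈ 38
Listed from poorest to best leaving group as asked.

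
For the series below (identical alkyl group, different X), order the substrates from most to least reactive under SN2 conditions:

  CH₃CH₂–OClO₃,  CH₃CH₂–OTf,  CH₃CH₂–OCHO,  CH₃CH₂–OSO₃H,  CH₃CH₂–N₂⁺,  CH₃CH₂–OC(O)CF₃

Identical carbon frameworks mean the comparison reduces to leaving-group quality.
Rank by basicity of the departing species: weakest base leaves most easily.
CH₃CH₂–N₂⁺ loses N₂: no meaningful conjugate acid; N₂ departs as an exceptionally stable neutral molecule
CH₃CH₂–OTf loses OTf⁻: pKₐ(CF₃SO₃H (triflic acid)) ≈ -14
CH₃CH₂–OClO₃ loses ClO₄⁻: pKₐ(HClO₄) ≈ -10
CH₃CH₂–OSO₃H loses HSO₄⁻: pKₐ(H₂SO₄) ≈ -3
CH₃CH₂–OC(O)CF₃ loses CF₃COO⁻: pKₐ(CF₃COOH) ≈ 0.2
CH₃CH₂–OCHO loses HCOO⁻: pKₐ(HCOOH) ≈ 3.8

CH₃CH₂–N₂⁺ > CH₃CH₂–OTf > CH₃CH₂–OClO₃ > CH₃CH₂–OSO₃H > CH₃CH₂–OC(O)CF₃ > CH₃CH₂–OCHO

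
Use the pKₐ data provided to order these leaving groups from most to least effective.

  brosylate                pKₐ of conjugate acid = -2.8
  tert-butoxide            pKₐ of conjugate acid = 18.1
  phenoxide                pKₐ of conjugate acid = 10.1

brosylate > phenoxide > tert-butoxide

Lower conjugate-acid pKₐ ⇒ weaker base ⇒ better leaving group.
Sorting by the given values: brosylate (-2.8), phenoxide (10.1), tert-butoxide (18.1).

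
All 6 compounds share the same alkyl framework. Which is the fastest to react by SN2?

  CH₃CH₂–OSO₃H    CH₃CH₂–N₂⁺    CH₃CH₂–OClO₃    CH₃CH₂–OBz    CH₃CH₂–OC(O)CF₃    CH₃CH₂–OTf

Identical carbon frameworks mean the comparison reduces to leaving-group quality.
The more stable X⁻ (or X) is on its own — i.e. the weaker a base it is — the better a leaving group it makes.
CH₃CH₂–N₂⁺ loses N₂: no meaningful conjugate acid; N₂ departs as an exceptionally stable neutral molecule
CH₃CH₂–OTf loses OTf⁻: pKₐ(CF₃SO₃H (triflic acid)) ≈ -14
CH₃CH₂–OClO₃ loses ClO₄⁻: pKₐ(HClO₄) ≈ -10
CH₃CH₂–OSO₃H loses HSO₄⁻: pKₐ(H₂SO₄) ≈ -3
CH₃CH₂–OC(O)CF₃ loses CF₃COO⁻: pKₐ(CF₃COOH) ≈ 0.2
CH₃CH₂–OBz loses PhCOO⁻: pKₐ(C₆H₅COOH) ≈ 4.2

CH₃CH₂–N₂⁺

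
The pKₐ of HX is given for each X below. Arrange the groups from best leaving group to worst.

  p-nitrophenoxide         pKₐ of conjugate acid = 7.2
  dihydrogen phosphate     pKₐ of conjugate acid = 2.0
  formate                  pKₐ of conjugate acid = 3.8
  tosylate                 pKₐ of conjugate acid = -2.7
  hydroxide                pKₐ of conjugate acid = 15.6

tosylate > dihydrogen phosphate > formate > p-nitrophenoxide > hydroxide

Lower conjugate-acid pKₐ ⇒ weaker base ⇒ better leaving group.
Sorting by the given values: tosylate (-2.7), dihydrogen phosphate (2.0), formate (3.8), p-nitrophenoxide (7.2), hydroxide (15.6).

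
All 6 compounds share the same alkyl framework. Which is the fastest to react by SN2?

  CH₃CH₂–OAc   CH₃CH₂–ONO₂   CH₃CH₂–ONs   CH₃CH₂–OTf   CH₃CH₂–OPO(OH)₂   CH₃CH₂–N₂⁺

The skeletons are identical, so relative rate is governed entirely by leaving-group ability.
Leaving-group ability tracks the stability of the departed species; conjugate-acid pKₐ is the usual yardstick (lower pKₐ → better LG).
CH₃CH₂–N₂⁺ loses N₂: no meaningful conjugate acid; N₂ departs as an exceptionally stable neutral molecule
CH₃CH₂–OTf loses OTf⁻: pKₐ(CF₃SO₃H (triflic acid)) ≈ -14
CH₃CH₂–ONs loses ONs⁻: pKₐ(p-O₂NC₆H₄SO₃H) ≈ -3.5
CH₃CH₂–ONO₂ loses NO₃⁻: pKₐ(HNO₃) ≈ -1.3
CH₃CH₂–OPO(OH)₂ loses H₂PO₄⁻: pKₐ(H₃PO₄) ≈ 2.1
CH₃CH₂–OAc loses AcO⁻: pKₐ(CH₃COOH) ≈ 4.8

CH₃CH₂–N₂⁺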